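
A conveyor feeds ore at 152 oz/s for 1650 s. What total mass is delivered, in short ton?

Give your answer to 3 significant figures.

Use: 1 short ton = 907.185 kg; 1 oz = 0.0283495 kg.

7.84 short ton

152 oz/s → 4.30912 kg/s
m = ṁ × t = 4.30912 × 1650 = 7110.05 kg
In short ton: 7110.05 / 907.185 = 7.83749 short ton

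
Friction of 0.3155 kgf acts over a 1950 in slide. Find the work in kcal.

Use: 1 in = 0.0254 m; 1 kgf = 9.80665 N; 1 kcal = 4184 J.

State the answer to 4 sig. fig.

0.3155 kgf × 9.80665 → 3.094 N
1950 in × 0.0254 → 49.53 m
W = F × d = 3.094 N × 49.53 m = 153.246 J
153.246 J ÷ (4184 J/kcal) = 0.0366267 kcal

0.03663 kcal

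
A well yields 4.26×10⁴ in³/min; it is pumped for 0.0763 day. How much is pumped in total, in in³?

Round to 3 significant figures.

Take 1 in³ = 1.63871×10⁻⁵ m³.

4.68×10⁶ in³

4.26×10⁴ in³/min → 0.0116348 m³/s
0.0763 day → 6592.32 s
V = Q × t = 0.0116348 × 6592.32 = 76.7003 m³
In in³: 76.7003 / 1.63871×10⁻⁵ = 4.68053×10⁶ in³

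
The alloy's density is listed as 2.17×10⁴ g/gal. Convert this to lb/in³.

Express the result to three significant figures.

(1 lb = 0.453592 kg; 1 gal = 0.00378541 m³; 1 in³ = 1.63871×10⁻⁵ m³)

2.17×10⁴ g/gal × 0.001 kg/g ÷ 0.00378541 m³/gal = 5732.54 kg/m³
5732.54 kg/m³ ÷ 0.453592 kg/lb × 1.63871×10⁻⁵ m³/in³ = 0.207102 lb/in³

0.207 lb/in³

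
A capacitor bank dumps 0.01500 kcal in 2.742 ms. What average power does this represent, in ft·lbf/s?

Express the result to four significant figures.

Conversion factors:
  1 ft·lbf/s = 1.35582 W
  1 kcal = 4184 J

1.688×10⁴ ft·lbf/s

0.01500 kcal × 4184 → 62.76 J
2.742 ms × 0.001 → 0.002742 s
P = E / t = 62.76 J / 0.002742 s = 22888.4 W
22888.4 W ÷ (1.35582 W/ft·lbf/s) = 16881.6 ft·lbf/s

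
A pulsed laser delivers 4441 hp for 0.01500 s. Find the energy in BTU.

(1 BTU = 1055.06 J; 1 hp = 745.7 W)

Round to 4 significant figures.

4441 hp × 745.7 = 3.31165×10⁶ W
E = P × t = 3.31165×10⁶ W × 0.015 s = 49674.8 J
49674.8 J ÷ (1055.06 J/BTU) = 47.0824 BTU

47.08 BTU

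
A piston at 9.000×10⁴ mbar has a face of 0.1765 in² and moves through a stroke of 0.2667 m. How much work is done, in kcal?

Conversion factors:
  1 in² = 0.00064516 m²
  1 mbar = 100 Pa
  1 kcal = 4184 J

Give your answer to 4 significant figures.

9.000×10⁴ mbar → 9×10⁶ Pa
0.1765 in² → 1.13871×10⁻⁴ m²
F = P × A = 9×10⁶ × 1.13871×10⁻⁴ = 1024.84 N
W = F × d = 1024.84 × 0.2667 = 273.325 J
In kcal: 273.325 / 4184 = 0.0653262 kcal

0.06533 kcal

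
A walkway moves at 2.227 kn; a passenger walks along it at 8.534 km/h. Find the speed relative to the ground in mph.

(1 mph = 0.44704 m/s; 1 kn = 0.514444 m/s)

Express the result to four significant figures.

7.866 mph

2.227 kn × 0.514444 = 1.14567 m/s
8.534 km/h × (1/3.6) = 2.37056 m/s
Combined: 1.14567 + 2.37056 = 3.51623 m/s
In mph: 3.51623 / 0.44704 = 7.86558 mph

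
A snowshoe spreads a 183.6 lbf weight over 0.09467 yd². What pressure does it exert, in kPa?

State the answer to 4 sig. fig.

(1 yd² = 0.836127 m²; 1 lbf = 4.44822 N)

10.32 kPa

183.6 lbf × 4.44822 = 816.693 N
0.09467 yd² × 0.836127 = 0.0791561 m²
P = F / A = 816.693 N / 0.0791561 m² = 10317.5 Pa
10317.5 Pa ÷ (1000 Pa/kPa) = 10.3175 kPa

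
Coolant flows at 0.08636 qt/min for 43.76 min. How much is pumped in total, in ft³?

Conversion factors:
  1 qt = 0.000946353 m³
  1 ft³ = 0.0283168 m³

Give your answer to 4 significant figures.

0.08636 qt/min → 1.36212×10⁻⁶ m³/s
43.76 min → 2625.6 s
V = Q × t = 1.36212×10⁻⁶ × 2625.6 = 0.00357638 m³
In ft³: 0.00357638 / 0.0283168 = 0.126299 ft³

0.1263 ft³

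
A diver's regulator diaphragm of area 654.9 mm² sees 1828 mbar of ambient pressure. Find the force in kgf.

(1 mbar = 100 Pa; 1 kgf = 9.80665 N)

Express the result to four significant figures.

12.21 kgf

1828 mbar × 100 → 182800 Pa
654.9 mm² × 10⁻⁶ → 6.549×10⁻⁴ m²
F = P × A = 182800 Pa × 6.549×10⁻⁴ m² = 119.716 N
119.716 N ÷ (9.80665 N/kgf) = 12.2076 kgf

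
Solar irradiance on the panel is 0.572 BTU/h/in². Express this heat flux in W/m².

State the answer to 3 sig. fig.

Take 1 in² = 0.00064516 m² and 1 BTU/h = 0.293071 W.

0.572 BTU/h/in² × 0.293071 W/BTU/h ÷ 0.00064516 m²/in² = 259.837 W/m²
259.837 W/m²  = 259.837 W/m²

260 W/m²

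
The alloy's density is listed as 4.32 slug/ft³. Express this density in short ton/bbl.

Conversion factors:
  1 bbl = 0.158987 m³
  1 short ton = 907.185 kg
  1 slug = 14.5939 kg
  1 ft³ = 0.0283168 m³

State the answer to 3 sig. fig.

4.32 slug/ft³ × 14.5939 kg/slug ÷ 0.0283168 m³/ft³ = 2226.44 kg/m³
2226.44 kg/m³ ÷ 907.185 kg/short ton × 0.158987 m³/bbl = 0.390191 short ton/bbl

0.390 short ton/bbl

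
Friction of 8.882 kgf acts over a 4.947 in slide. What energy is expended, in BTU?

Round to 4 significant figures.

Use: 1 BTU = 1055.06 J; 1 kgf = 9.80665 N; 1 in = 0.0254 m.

8.882 kgf × 9.80665 → 87.1027 N
4.947 in × 0.0254 → 0.125654 m
W = F × d = 87.1027 N × 0.125654 m = 10.9448 J
10.9448 J ÷ (1055.06 J/BTU) = 0.0103736 BTU

0.01037 BTU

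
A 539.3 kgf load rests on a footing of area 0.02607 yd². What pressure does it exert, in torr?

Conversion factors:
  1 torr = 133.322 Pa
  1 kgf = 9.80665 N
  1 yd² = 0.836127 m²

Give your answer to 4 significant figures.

539.3 kgf × 9.80665 → 5288.73 N
0.02607 yd² × 0.836127 → 0.0217978 m²
P = F / A = 5288.73 N / 0.0217978 m² = 242627 Pa
242627 Pa ÷ (133.322 Pa/torr) = 1819.86 torr

1820 torr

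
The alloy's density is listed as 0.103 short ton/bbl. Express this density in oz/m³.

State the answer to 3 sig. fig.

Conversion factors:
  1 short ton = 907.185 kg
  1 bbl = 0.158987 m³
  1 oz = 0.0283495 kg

0.103 short ton/bbl × 907.185 kg/short ton ÷ 0.158987 m³/bbl = 587.721 kg/m³
587.721 kg/m³ ÷ 0.0283495 kg/oz = 20731.3 oz/m³

2.07×10⁴ oz/m³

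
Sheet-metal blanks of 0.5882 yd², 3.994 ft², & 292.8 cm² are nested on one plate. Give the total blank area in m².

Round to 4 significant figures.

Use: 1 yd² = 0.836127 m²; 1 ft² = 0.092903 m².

0.5882 yd² × 0.836127 = 0.49181 m²
3.994 ft² × 0.092903 = 0.371055 m²
292.8 cm² × 0.0001 = 0.02928 m²
Total: 0.49181 + 0.371055 + 0.02928 = 0.892145 m²

0.8921 m²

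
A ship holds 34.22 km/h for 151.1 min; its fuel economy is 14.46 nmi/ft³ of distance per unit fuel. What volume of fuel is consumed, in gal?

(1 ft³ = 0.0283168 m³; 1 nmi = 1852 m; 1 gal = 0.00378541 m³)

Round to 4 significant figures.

34.22 km/h → 9.50556 m/s
151.1 min → 9066 s
d = v × t = 9.50556 × 9066 = 86177.4 m
14.46 nmi/ft³ → 945726 m/m³
V = d / (distance per unit fuel) = 86177.4 / 945726 = 0.091123 m³
In gal: 0.091123 / 0.00378541 = 24.0722 gal

24.07 gal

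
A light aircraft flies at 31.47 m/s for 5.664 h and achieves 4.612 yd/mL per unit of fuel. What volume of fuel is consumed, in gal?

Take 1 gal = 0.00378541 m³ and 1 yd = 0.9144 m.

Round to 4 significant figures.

5.664 h → 20390.4 s
d = v × t = 31.47 × 20390.4 = 641686 m
4.612 yd/mL → 4.21721×10⁶ m/m³
V = d / (distance per unit fuel) = 641686 / 4.21721×10⁶ = 0.152159 m³
In gal: 0.152159 / 0.00378541 = 40.1962 gal

40.20 gal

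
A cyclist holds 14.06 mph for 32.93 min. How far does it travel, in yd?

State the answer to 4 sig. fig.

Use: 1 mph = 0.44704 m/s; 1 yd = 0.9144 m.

1.358×10⁴ yd

14.06 mph × 0.44704 = 6.28538 m/s
32.93 min × 60 = 1975.8 s
d = v × t = 6.28538 m/s × 1975.8 s = 12418.7 m
12418.7 m ÷ (0.9144 m/yd) = 13581.3 yd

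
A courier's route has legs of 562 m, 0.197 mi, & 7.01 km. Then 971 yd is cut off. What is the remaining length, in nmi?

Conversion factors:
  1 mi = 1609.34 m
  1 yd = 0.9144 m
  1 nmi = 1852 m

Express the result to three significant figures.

3.78 nmi

562 m (already m)
0.197 mi × 1609.34 = 317.04 m
7.01 km × 1000 = 7010 m
971 yd × 0.9144 = 887.882 m
Sum: 562 + 317.04 + 7010 − 887.882 = 7001.16 m
In nmi: 7001.16 / 1852 = 3.78032 nmi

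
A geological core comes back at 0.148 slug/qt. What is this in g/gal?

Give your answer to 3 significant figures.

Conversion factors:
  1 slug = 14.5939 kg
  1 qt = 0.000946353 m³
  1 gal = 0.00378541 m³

0.148 slug/qt × 14.5939 kg/slug ÷ 0.000946353 m³/qt = 2282.34 kg/m³
2282.34 kg/m³ ÷ 0.001 kg/g × 0.00378541 m³/gal = 8639.59 g/gal

8640 g/gal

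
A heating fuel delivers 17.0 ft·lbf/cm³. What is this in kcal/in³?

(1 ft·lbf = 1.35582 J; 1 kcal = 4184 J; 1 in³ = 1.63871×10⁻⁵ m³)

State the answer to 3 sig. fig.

17.0 ft·lbf/cm³ × 1.35582 J/ft·lbf ÷ 10⁻⁶ m³/cm³ = 2.30489×10⁷ J/m³
2.30489×10⁷ J/m³ ÷ 4184 J/kcal × 1.63871×10⁻⁵ m³/in³ = 0.0902736 kcal/in³

0.0903 kcal/in³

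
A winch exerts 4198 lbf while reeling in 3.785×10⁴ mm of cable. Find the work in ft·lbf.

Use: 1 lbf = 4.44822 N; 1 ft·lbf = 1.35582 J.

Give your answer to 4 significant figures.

5.213×10⁵ ft·lbf

4198 lbf × 4.44822 → 18673.6 N
3.785×10⁴ mm × 0.001 → 37.85 m
W = F × d = 18673.6 N × 37.85 m = 706796 J
706796 J ÷ (1.35582 J/ft·lbf) = 521305 ft·lbf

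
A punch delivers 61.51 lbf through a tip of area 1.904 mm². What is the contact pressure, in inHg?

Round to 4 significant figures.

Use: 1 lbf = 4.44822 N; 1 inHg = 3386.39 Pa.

4.244×10⁴ inHg

61.51 lbf × 4.44822 = 273.61 N
1.904 mm² × 10⁻⁶ = 1.904×10⁻⁶ m²
P = F / A = 273.61 N / 1.904×10⁻⁶ m² = 1.43703×10⁸ Pa
1.43703×10⁸ Pa ÷ (3386.39 Pa/inHg) = 42435.5 inHg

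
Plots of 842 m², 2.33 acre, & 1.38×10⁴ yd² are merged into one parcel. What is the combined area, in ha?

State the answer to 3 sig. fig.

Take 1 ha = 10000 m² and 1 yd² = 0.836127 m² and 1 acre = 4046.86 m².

2.18 ha

842 m² (already m²)
2.33 acre × 4046.86 → 9429.18 m²
1.38×10⁴ yd² × 0.836127 → 11538.6 m²
Combined: 842 + 9429.18 + 11538.6 = 21809.8 m²
In ha: 21809.8 / 10000 = 2.18098 ha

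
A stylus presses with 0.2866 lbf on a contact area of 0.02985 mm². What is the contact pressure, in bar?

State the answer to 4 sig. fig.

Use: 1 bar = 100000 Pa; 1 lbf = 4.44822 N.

427.1 bar

0.2866 lbf × 4.44822 → 1.27486 N
0.02985 mm² × 10⁻⁶ → 2.985×10⁻⁸ m²
P = F / A = 1.27486 N / 2.985×10⁻⁸ m² = 4.27089×10⁷ Pa
4.27089×10⁷ Pa ÷ (100000 Pa/bar) = 427.089 bar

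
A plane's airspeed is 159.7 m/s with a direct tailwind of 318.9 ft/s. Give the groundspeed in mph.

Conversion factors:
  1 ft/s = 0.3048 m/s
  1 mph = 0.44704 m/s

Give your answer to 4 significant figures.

159.7 m/s (already m/s)
318.9 ft/s × 0.3048 = 97.2007 m/s
Sum: 159.7 + 97.2007 = 256.901 m/s
In mph: 256.901 / 0.44704 = 574.671 mph

574.7 mph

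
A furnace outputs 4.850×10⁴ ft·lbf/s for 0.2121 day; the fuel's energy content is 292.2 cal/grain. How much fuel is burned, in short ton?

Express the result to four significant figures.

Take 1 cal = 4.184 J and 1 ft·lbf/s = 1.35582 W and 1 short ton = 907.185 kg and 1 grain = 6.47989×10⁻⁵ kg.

4.850×10⁴ ft·lbf/s → 65757.3 W
0.2121 day → 18325.4 s
E = P × t = 65757.3 × 18325.4 = 1.20503×10⁹ J
292.2 cal/grain → 1.88671×10⁷ J/kg
m = E / e_s = 1.20503×10⁹ / 1.88671×10⁷ = 63.8694 kg
In short ton: 63.8694 / 907.185 = 0.0704039 short ton

0.07040 short ton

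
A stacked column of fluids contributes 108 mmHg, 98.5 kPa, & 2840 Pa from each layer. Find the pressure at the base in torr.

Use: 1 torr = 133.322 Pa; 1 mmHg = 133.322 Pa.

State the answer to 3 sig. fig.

868 torr

108 mmHg × 133.322 = 14398.8 Pa
98.5 kPa × 1000 = 98500 Pa
2840 Pa (already Pa)
Combined: 14398.8 + 98500 + 2840 = 115739 Pa
In torr: 115739 / 133.322 = 868.116 torr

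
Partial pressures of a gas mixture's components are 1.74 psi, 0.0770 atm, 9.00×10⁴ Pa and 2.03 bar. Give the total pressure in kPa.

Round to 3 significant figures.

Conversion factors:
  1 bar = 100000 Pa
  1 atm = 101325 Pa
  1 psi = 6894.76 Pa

1.74 psi × 6894.76 = 11996.9 Pa
0.0770 atm × 101325 = 7802.02 Pa
9.00×10⁴ Pa (already Pa)
2.03 bar × 100000 = 203000 Pa
Total: 11996.9 + 7802.02 + 90000 + 203000 = 312799 Pa
In kPa: 312799 / 1000 = 312.799 kPa

313 kPa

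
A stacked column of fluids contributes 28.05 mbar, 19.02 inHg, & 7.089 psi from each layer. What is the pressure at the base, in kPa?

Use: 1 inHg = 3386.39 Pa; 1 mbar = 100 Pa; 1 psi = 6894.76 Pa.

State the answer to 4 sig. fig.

28.05 mbar × 100 = 2805 Pa
19.02 inHg × 3386.39 = 64409.1 Pa
7.089 psi × 6894.76 = 48877 Pa
Total: 2805 + 64409.1 + 48877 = 116091 Pa
In kPa: 116091 / 1000 = 116.091 kPa

116.1 kPa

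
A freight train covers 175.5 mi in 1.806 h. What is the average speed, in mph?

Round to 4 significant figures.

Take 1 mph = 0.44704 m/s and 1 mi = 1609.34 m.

175.5 mi × 1609.34 → 282439 m
1.806 h × 3600 → 6501.6 s
v = d / t = 282439 m / 6501.6 s = 43.4415 m/s
43.4415 m/s ÷ (0.44704 m/s/mph) = 97.1759 mph

97.18 mph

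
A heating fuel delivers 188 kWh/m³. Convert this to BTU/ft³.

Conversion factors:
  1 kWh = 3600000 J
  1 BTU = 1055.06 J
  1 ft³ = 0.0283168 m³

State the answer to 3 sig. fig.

1.82×10⁴ BTU/ft³

188 kWh/m³ × 3600000 J/kWh = 6.768×10⁸ J/m³
6.768×10⁸ J/m³ ÷ 1055.06 J/BTU × 0.0283168 m³/ft³ = 18164.7 BTU/ft³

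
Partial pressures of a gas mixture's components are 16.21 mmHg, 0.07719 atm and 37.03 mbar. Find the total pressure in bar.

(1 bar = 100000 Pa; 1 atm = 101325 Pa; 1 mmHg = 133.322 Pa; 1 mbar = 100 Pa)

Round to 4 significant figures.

0.1369 bar

16.21 mmHg × 133.322 → 2161.15 Pa
0.07719 atm × 101325 → 7821.28 Pa
37.03 mbar × 100 → 3703 Pa
Combined: 2161.15 + 7821.28 + 3703 = 13685.4 Pa
In bar: 13685.4 / 100000 = 0.136854 bar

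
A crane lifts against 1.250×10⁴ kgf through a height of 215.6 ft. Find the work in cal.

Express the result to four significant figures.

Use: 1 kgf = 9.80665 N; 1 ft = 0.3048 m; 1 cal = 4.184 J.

1.925×10⁶ cal

1.250×10⁴ kgf × 9.80665 = 122583 N
215.6 ft × 0.3048 = 65.7149 m
W = F × d = 122583 N × 65.7149 m = 8.05553×10⁶ J
8.05553×10⁶ J ÷ (4.184 J/cal) = 1.92532×10⁶ cal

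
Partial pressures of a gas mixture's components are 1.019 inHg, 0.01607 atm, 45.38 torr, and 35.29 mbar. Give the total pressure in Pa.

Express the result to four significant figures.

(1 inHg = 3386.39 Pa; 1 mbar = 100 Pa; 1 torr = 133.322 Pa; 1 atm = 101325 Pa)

1.019 inHg × 3386.39 → 3450.73 Pa
0.01607 atm × 101325 → 1628.29 Pa
45.38 torr × 133.322 → 6050.15 Pa
35.29 mbar × 100 → 3529 Pa
Combined: 3450.73 + 1628.29 + 6050.15 + 3529 = 14658.2 Pa

1.466×10⁴ Pa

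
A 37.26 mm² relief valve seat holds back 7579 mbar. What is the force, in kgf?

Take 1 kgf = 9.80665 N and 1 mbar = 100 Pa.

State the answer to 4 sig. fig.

7579 mbar × 100 → 757900 Pa
37.26 mm² × 10⁻⁶ → 3.726×10⁻⁵ m²
F = P × A = 757900 Pa × 3.726×10⁻⁵ m² = 28.2394 N
28.2394 N ÷ (9.80665 N/kgf) = 2.87962 kgf

2.880 kgf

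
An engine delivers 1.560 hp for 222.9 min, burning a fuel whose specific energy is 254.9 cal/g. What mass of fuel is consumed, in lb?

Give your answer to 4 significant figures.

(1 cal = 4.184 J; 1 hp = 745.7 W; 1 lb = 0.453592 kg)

1.560 hp → 1163.29 W
222.9 min → 13374 s
E = P × t = 1163.29 × 13374 = 1.55578×10⁷ J
254.9 cal/g → 1.0665×10⁶ J/kg
m = E / e_s = 1.55578×10⁷ / 1.0665×10⁶ = 14.5877 kg
In lb: 14.5877 / 0.453592 = 32.1604 lb

32.16 lb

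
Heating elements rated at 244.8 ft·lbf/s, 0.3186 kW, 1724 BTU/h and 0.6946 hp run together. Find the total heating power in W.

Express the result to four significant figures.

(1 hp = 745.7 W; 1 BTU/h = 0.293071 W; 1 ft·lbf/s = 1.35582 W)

244.8 ft·lbf/s × 1.35582 = 331.905 W
0.3186 kW × 1000 = 318.6 W
1724 BTU/h × 0.293071 = 505.254 W
0.6946 hp × 745.7 = 517.963 W
Sum: 331.905 + 318.6 + 505.254 + 517.963 = 1673.72 W

1674 W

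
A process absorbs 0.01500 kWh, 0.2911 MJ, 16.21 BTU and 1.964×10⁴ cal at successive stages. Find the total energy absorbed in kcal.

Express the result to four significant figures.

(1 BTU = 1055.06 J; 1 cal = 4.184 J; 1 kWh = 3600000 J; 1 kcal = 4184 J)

0.01500 kWh × 3600000 = 54000 J
0.2911 MJ × 1000000 = 291100 J
16.21 BTU × 1055.06 = 17102.5 J
1.964×10⁴ cal × 4.184 = 82173.8 J
Combined: 54000 + 291100 + 17102.5 + 82173.8 = 444376 J
In kcal: 444376 / 4184 = 106.208 kcal

106.2 kcal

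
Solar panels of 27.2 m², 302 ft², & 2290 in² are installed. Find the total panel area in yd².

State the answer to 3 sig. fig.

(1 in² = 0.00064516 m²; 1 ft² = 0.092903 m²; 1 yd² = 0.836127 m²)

27.2 m² (already m²)
302 ft² × 0.092903 = 28.0567 m²
2290 in² × 0.00064516 = 1.47742 m²
Sum: 27.2 + 28.0567 + 1.47742 = 56.7341 m²
In yd²: 56.7341 / 0.836127 = 67.8534 yd²

67.9 yd²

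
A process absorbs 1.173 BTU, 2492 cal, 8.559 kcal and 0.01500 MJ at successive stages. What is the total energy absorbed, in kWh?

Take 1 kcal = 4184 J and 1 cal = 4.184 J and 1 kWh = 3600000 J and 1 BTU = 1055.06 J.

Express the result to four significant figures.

1.173 BTU × 1055.06 = 1237.59 J
2492 cal × 4.184 = 10426.5 J
8.559 kcal × 4184 = 35810.9 J
0.01500 MJ × 1000000 = 15000 J
Total: 1237.59 + 10426.5 + 35810.9 + 15000 = 62475 J
In kWh: 62475 / 3600000 = 0.0173542 kWh

0.01735 kWh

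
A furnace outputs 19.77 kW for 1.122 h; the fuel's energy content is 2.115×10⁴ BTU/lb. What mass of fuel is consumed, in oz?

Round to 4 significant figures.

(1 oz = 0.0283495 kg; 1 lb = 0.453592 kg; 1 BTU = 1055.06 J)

19.77 kW → 19770 W
1.122 h → 4039.2 s
E = P × t = 19770 × 4039.2 = 7.9855×10⁷ J
2.115×10⁴ BTU/lb → 4.91951×10⁷ J/kg
m = E / e_s = 7.9855×10⁷ / 4.91951×10⁷ = 1.62323 kg
In oz: 1.62323 / 0.0283495 = 57.2578 oz

57.26 oz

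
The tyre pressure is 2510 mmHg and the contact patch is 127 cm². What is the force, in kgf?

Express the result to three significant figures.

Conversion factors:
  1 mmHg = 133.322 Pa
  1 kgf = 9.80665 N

2510 mmHg × 133.322 = 334638 Pa
127 cm² × 0.0001 = 0.0127 m²
F = P × A = 334638 Pa × 0.0127 m² = 4249.9 N
4249.9 N ÷ (9.80665 N/kgf) = 433.369 kgf

433 kgf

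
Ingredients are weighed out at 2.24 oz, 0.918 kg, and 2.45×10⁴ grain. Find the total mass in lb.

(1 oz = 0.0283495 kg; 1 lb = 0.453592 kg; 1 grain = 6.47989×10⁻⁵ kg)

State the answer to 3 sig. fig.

2.24 oz × 0.0283495 = 0.0635029 kg
0.918 kg (already kg)
2.45×10⁴ grain × 6.47989×10⁻⁵ = 1.58757 kg
Total: 0.0635029 + 0.918 + 1.58757 = 2.56907 kg
In lb: 2.56907 / 0.453592 = 5.66383 lb

5.66 lb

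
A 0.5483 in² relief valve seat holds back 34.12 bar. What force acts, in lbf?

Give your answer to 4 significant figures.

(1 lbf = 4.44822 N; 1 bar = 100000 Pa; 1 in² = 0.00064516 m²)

271.3 lbf

34.12 bar × 100000 = 3.412×10⁶ Pa
0.5483 in² × 0.00064516 = 3.53741×10⁻⁴ m²
F = P × A = 3.412×10⁶ Pa × 3.53741×10⁻⁴ m² = 1206.96 N
1206.96 N ÷ (4.44822 N/lbf) = 271.336 lbf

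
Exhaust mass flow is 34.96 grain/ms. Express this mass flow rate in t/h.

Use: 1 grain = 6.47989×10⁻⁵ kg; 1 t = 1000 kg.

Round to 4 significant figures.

34.96 grain/ms × 6.47989×10⁻⁵ kg/grain ÷ 0.001 s/ms = 2.26537 kg/s
2.26537 kg/s ÷ 1000 kg/t × 3600 s/h = 8.15533 t/h

8.155 t/h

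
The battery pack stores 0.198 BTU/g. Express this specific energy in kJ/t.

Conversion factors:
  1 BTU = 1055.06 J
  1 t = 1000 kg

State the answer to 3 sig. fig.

2.09×10⁵ kJ/t

0.198 BTU/g × 1055.06 J/BTU ÷ 0.001 kg/g = 208902 J/kg
208902 J/kg ÷ 1000 J/kJ × 1000 kg/t = 208902 kJ/t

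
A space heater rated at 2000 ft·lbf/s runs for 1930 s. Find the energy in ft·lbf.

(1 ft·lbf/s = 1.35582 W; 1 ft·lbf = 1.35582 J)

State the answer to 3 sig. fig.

3.86×10⁶ ft·lbf

2000 ft·lbf/s × 1.35582 → 2711.64 W
E = P × t = 2711.64 W × 1930 s = 5.23347×10⁶ J
5.23347×10⁶ J ÷ (1.35582 J/ft·lbf) = 3.86×10⁶ ft·lbf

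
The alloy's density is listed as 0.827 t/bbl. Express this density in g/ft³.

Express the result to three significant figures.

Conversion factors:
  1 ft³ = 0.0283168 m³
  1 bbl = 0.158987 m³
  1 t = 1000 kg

0.827 t/bbl × 1000 kg/t ÷ 0.158987 m³/bbl = 5201.68 kg/m³
5201.68 kg/m³ ÷ 0.001 kg/g × 0.0283168 m³/ft³ = 147295 g/ft³

1.47×10⁵ g/ft³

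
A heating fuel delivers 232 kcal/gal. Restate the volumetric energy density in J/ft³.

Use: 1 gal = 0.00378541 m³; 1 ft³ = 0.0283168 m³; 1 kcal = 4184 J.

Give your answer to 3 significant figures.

232 kcal/gal × 4184 J/kcal ÷ 0.00378541 m³/gal = 2.56429×10⁸ J/m³
2.56429×10⁸ J/m³ × 0.0283168 m³/ft³ = 7.26125×10⁶ J/ft³

7.26×10⁶ J/ft³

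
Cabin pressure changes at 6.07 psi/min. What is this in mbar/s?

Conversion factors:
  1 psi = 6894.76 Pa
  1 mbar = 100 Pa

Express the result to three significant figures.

6.07 psi/min × 6894.76 Pa/psi ÷ 60 s/min = 697.52 Pa/s
697.52 Pa/s ÷ 100 Pa/mbar = 6.9752 mbar/s

6.98 mbar/s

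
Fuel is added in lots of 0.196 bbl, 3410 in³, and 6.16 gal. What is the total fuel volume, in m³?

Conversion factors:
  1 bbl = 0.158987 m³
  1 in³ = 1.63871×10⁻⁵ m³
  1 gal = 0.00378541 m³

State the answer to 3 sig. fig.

0.196 bbl × 0.158987 = 0.0311615 m³
3410 in³ × 1.63871×10⁻⁵ = 0.05588 m³
6.16 gal × 0.00378541 = 0.0233181 m³
Sum: 0.0311615 + 0.05588 + 0.0233181 = 0.11036 m³

0.110 m³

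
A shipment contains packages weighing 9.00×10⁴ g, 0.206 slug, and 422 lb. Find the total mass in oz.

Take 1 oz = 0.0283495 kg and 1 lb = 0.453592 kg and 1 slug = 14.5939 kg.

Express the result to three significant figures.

1.00×10⁴ oz

9.00×10⁴ g × 0.001 = 90 kg
0.206 slug × 14.5939 = 3.00634 kg
422 lb × 0.453592 = 191.416 kg
Total: 90 + 3.00634 + 191.416 = 284.422 kg
In oz: 284.422 / 0.0283495 = 10032.7 oz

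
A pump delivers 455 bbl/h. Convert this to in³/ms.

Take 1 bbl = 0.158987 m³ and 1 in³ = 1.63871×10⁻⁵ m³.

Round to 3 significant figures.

455 bbl/h × 0.158987 m³/bbl ÷ 3600 s/h = 0.0200942 m³/s
0.0200942 m³/s ÷ 1.63871×10⁻⁵ m³/in³ × 0.001 s/ms = 1.22622 in³/ms

1.23 in³/ms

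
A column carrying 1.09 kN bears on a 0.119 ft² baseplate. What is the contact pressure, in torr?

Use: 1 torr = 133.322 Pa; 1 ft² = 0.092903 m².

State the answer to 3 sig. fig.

1.09 kN × 1000 = 1090 N
0.119 ft² × 0.092903 = 0.0110555 m²
P = F / A = 1090 N / 0.0110555 m² = 98593.5 Pa
98593.5 Pa ÷ (133.322 Pa/torr) = 739.514 torr

740 torr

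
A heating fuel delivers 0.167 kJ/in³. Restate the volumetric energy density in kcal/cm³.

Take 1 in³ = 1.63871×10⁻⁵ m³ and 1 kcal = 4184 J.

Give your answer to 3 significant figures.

0.167 kJ/in³ × 1000 J/kJ ÷ 1.63871×10⁻⁵ m³/in³ = 1.01909×10⁷ J/m³
1.01909×10⁷ J/m³ ÷ 4184 J/kcal × 10⁻⁶ m³/cm³ = 0.00243568 kcal/cm³

0.00244 kcal/cm³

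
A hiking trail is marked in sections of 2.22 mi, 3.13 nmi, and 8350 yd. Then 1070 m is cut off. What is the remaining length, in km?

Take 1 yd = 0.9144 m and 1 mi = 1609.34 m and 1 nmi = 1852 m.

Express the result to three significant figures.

15.9 km

2.22 mi × 1609.34 → 3572.73 m
3.13 nmi × 1852 → 5796.76 m
8350 yd × 0.9144 → 7635.24 m
1070 m (already m)
Net: 3572.73 + 5796.76 + 7635.24 − 1070 = 15934.7 m
In km: 15934.7 / 1000 = 15.9347 km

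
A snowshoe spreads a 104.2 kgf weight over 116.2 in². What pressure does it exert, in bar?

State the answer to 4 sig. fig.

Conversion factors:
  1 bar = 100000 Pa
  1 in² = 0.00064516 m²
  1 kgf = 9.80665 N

0.1363 bar

104.2 kgf × 9.80665 = 1021.85 N
116.2 in² × 0.00064516 = 0.0749676 m²
P = F / A = 1021.85 N / 0.0749676 m² = 13630.6 Pa
13630.6 Pa ÷ (100000 Pa/bar) = 0.136306 bar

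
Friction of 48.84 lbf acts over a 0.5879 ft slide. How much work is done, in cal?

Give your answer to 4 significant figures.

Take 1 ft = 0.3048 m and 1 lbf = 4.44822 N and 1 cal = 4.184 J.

9.304 cal

48.84 lbf × 4.44822 = 217.251 N
0.5879 ft × 0.3048 = 0.179192 m
W = F × d = 217.251 N × 0.179192 m = 38.9296 J
38.9296 J ÷ (4.184 J/cal) = 9.3044 cal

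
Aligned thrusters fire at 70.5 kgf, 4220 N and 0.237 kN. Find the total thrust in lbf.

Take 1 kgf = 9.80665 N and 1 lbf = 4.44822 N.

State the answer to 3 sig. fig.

1160 lbf

70.5 kgf × 9.80665 = 691.369 N
4220 N (already N)
0.237 kN × 1000 = 237 N
Sum: 691.369 + 4220 + 237 = 5148.37 N
In lbf: 5148.37 / 4.44822 = 1157.4 lbf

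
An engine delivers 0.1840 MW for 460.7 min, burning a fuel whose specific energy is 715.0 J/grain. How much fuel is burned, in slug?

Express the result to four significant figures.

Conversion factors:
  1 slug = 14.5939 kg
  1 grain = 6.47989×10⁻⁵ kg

0.1840 MW → 184000 W
460.7 min → 27642 s
E = P × t = 184000 × 27642 = 5.08613×10⁹ J
715.0 J/grain → 1.10341×10⁷ J/kg
m = E / e_s = 5.08613×10⁹ / 1.10341×10⁷ = 460.947 kg
In slug: 460.947 / 14.5939 = 31.5849 slug

31.58 slug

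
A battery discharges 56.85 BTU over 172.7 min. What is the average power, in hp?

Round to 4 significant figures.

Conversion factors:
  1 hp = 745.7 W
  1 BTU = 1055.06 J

0.007762 hp

56.85 BTU × 1055.06 = 59980.2 J
172.7 min × 60 = 10362 s
P = E / t = 59980.2 J / 10362 s = 5.78848 W
5.78848 W ÷ (745.7 W/hp) = 0.00776248 hp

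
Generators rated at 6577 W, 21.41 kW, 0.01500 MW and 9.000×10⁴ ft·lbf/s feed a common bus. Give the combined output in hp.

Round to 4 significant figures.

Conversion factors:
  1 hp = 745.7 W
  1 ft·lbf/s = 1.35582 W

221.3 hp

6577 W (already W)
21.41 kW × 1000 → 21410 W
0.01500 MW × 1000000 → 15000 W
9.000×10⁴ ft·lbf/s × 1.35582 → 122024 W
Total: 6577 + 21410 + 15000 + 122024 = 165011 W
In hp: 165011 / 745.7 = 221.283 hp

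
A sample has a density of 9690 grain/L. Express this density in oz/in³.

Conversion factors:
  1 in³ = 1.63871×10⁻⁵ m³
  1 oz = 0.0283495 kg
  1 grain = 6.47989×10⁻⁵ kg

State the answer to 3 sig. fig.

0.363 oz/in³

9690 grain/L × 6.47989×10⁻⁵ kg/grain ÷ 0.001 m³/L = 627.901 kg/m³
627.901 kg/m³ ÷ 0.0283495 kg/oz × 1.63871×10⁻⁵ m³/in³ = 0.362951 oz/in³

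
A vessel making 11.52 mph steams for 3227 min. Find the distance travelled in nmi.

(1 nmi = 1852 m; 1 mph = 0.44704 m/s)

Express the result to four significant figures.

538.4 nmi

11.52 mph × 0.44704 → 5.1499 m/s
3227 min × 60 → 193620 s
d = v × t = 5.1499 m/s × 193620 s = 997124 m
997124 m ÷ (1852 m/nmi) = 538.404 nmi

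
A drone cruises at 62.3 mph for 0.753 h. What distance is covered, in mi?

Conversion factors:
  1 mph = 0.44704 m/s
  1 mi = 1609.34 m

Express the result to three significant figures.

62.3 mph × 0.44704 = 27.8506 m/s
0.753 h × 3600 = 2710.8 s
d = v × t = 27.8506 m/s × 2710.8 s = 75497.4 m
75497.4 m ÷ (1609.34 m/mi) = 46.912 mi

46.9 mi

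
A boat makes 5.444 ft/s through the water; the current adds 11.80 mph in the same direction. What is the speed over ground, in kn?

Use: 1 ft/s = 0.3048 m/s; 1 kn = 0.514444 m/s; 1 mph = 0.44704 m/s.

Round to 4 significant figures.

13.48 kn

5.444 ft/s × 0.3048 → 1.65933 m/s
11.80 mph × 0.44704 → 5.27507 m/s
Total: 1.65933 + 5.27507 = 6.9344 m/s
In kn: 6.9344 / 0.514444 = 13.4794 kn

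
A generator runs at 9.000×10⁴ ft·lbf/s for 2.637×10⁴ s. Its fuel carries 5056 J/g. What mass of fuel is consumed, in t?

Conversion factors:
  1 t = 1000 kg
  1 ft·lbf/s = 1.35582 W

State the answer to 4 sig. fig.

0.6364 t

9.000×10⁴ ft·lbf/s → 122024 W
E = P × t = 122024 × 26370 = 3.21777×10⁹ J
5056 J/g → 5.056×10⁶ J/kg
m = E / e_s = 3.21777×10⁹ / 5.056×10⁶ = 636.426 kg
In t: 636.426 / 1000 = 0.636426 t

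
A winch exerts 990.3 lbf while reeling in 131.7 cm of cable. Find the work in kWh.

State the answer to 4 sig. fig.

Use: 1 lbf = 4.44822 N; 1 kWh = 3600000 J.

0.001612 kWh

990.3 lbf × 4.44822 = 4405.07 N
131.7 cm × 0.01 = 1.317 m
W = F × d = 4405.07 N × 1.317 m = 5801.48 J
5801.48 J ÷ (3600000 J/kWh) = 0.00161152 kWh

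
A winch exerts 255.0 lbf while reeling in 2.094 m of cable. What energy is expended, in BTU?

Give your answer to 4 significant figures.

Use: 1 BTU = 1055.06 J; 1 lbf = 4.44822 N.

255.0 lbf × 4.44822 → 1134.3 N
W = F × d = 1134.3 N × 2.094 m = 2375.22 J
2375.22 J ÷ (1055.06 J/BTU) = 2.25127 BTU

2.251 BTU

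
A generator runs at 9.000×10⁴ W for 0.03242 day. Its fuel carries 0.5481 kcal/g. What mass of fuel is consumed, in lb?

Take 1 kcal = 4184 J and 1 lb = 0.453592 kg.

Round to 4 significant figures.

242.4 lb

0.03242 day → 2801.09 s
E = P × t = 90000 × 2801.09 = 2.52098×10⁸ J
0.5481 kcal/g → 2.29325×10⁶ J/kg
m = E / e_s = 2.52098×10⁸ / 2.29325×10⁶ = 109.93 kg
In lb: 109.93 / 0.453592 = 242.354 lb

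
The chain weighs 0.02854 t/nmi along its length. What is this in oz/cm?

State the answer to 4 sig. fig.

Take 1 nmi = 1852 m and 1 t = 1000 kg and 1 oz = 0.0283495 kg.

0.005436 oz/cm

0.02854 t/nmi × 1000 kg/t ÷ 1852 m/nmi = 0.0154104 kg/m
0.0154104 kg/m ÷ 0.0283495 kg/oz × 0.01 m/cm = 0.00543586 oz/cm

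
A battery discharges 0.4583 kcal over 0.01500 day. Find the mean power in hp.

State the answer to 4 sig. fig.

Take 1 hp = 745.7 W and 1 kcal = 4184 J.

0.4583 kcal × 4184 = 1917.53 J
0.01500 day × 86400 = 1296 s
P = E / t = 1917.53 J / 1296 s = 1.47958 W
1.47958 W ÷ (745.7 W/hp) = 0.00198415 hp

0.001984 hp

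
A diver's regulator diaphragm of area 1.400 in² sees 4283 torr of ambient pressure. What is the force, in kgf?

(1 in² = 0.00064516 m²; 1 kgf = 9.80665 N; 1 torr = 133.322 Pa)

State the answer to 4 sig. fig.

4283 torr × 133.322 → 571018 Pa
1.400 in² × 0.00064516 → 9.03224×10⁻⁴ m²
F = P × A = 571018 Pa × 9.03224×10⁻⁴ m² = 515.757 N
515.757 N ÷ (9.80665 N/kgf) = 52.5926 kgf

52.59 kgf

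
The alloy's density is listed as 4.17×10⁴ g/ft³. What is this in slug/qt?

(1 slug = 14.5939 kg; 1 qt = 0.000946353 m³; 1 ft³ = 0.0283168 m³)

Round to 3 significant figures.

0.0955 slug/qt

4.17×10⁴ g/ft³ × 0.001 kg/g ÷ 0.0283168 m³/ft³ = 1472.62 kg/m³
1472.62 kg/m³ ÷ 14.5939 kg/slug × 0.000946353 m³/qt = 0.0954932 slug/qt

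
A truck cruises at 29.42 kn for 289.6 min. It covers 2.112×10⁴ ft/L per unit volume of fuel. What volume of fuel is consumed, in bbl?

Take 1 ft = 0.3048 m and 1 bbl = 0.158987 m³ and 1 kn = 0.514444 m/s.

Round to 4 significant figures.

29.42 kn → 15.1349 m/s
289.6 min → 17376 s
d = v × t = 15.1349 × 17376 = 262984 m
2.112×10⁴ ft/L → 6.43738×10⁶ m/m³
V = d / (distance per unit fuel) = 262984 / 6.43738×10⁶ = 0.0408526 m³
In bbl: 0.0408526 / 0.158987 = 0.256956 bbl

0.2570 bbl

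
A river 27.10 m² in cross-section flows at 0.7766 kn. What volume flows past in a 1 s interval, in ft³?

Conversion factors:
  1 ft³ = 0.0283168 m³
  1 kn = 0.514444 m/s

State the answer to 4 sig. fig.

0.7766 kn × 0.514444 = 0.399517 m/s
V = v × A × t = 0.399517 m/s × 27.1 m² × 1 s = 10.8269 m³
10.8269 m³ ÷ (0.0283168 m³/ft³) = 382.349 ft³

382.3 ft³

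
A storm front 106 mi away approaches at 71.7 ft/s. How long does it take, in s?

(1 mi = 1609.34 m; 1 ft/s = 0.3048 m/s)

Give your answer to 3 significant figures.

7810 s

106 mi × 1609.34 = 170590 m
71.7 ft/s × 0.3048 = 21.8542 m/s
t = d / v = 170590 m / 21.8542 m/s = 7805.82 s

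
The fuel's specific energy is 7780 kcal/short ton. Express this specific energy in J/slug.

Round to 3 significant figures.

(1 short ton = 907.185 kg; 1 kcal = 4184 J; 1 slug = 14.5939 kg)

5.24×10⁵ J/slug

7780 kcal/short ton × 4184 J/kcal ÷ 907.185 kg/short ton = 35881.9 J/kg
35881.9 J/kg × 14.5939 kg/slug = 523657 J/slug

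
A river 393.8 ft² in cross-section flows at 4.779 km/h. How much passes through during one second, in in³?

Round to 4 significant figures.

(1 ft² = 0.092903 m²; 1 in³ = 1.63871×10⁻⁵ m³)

4.779 km/h × (1/3.6) = 1.3275 m/s
393.8 ft² × 0.092903 = 36.5852 m²
V = v × A × t = 1.3275 m/s × 36.5852 m² × 1 s = 48.5669 m³
48.5669 m³ ÷ (1.63871×10⁻⁵ m³/in³) = 2.96373×10⁶ in³

2.964×10⁶ in³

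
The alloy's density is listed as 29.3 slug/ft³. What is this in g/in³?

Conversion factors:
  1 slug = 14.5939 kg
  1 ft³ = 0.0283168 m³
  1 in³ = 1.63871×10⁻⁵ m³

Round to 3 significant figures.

247 g/in³

29.3 slug/ft³ × 14.5939 kg/slug ÷ 0.0283168 m³/ft³ = 15100.6 kg/m³
15100.6 kg/m³ ÷ 0.001 kg/g × 1.63871×10⁻⁵ m³/in³ = 247.455 g/in³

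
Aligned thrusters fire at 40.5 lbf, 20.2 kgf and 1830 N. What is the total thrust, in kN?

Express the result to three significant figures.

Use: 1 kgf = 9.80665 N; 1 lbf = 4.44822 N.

40.5 lbf × 4.44822 → 180.153 N
20.2 kgf × 9.80665 → 198.094 N
1830 N (already N)
Combined: 180.153 + 198.094 + 1830 = 2208.25 N
In kN: 2208.25 / 1000 = 2.20825 kN

2.21 kN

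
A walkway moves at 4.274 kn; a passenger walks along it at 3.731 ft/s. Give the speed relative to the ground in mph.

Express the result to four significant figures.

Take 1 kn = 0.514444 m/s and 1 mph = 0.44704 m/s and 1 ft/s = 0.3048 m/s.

7.462 mph

4.274 kn × 0.514444 = 2.19873 m/s
3.731 ft/s × 0.3048 = 1.13721 m/s
Combined: 2.19873 + 1.13721 = 3.33594 m/s
In mph: 3.33594 / 0.44704 = 7.46229 mph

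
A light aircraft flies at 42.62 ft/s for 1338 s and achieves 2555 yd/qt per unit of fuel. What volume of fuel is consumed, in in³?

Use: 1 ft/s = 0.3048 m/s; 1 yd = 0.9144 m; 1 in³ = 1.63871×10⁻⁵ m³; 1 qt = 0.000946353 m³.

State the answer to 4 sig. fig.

42.62 ft/s → 12.9906 m/s
d = v × t = 12.9906 × 1338 = 17381.4 m
2555 yd/qt → 2.46873×10⁶ m/m³
V = d / (distance per unit fuel) = 17381.4 / 2.46873×10⁶ = 0.00704062 m³
In in³: 0.00704062 / 1.63871×10⁻⁵ = 429.644 in³

429.6 in³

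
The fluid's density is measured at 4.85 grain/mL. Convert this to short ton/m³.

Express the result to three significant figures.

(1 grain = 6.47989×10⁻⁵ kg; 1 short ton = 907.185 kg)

0.346 short ton/m³

4.85 grain/mL × 6.47989×10⁻⁵ kg/grain ÷ 10⁻⁶ m³/mL = 314.275 kg/m³
314.275 kg/m³ ÷ 907.185 kg/short ton = 0.346429 short ton/m³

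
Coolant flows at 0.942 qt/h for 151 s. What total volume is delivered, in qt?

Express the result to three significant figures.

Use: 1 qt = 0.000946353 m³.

0.0395 qt

0.942 qt/h → 2.47629×10⁻⁷ m³/s
V = Q × t = 2.47629×10⁻⁷ × 151 = 3.7392×10⁻⁵ m³
In qt: 3.7392×10⁻⁵ / 0.000946353 = 0.0395117 qt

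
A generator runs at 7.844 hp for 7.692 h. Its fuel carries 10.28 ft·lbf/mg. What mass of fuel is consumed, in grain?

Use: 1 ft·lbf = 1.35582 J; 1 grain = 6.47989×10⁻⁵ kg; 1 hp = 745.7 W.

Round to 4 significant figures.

7.844 hp → 5849.27 W
7.692 h → 27691.2 s
E = P × t = 5849.27 × 27691.2 = 1.61973×10⁸ J
10.28 ft·lbf/mg → 1.39378×10⁷ J/kg
m = E / e_s = 1.61973×10⁸ / 1.39378×10⁷ = 11.6211 kg
In grain: 11.6211 / 6.47989×10⁻⁵ = 179341 grain

1.793×10⁵ grain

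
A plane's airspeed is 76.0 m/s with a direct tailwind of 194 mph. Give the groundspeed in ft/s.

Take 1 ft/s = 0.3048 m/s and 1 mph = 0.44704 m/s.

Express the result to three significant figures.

76.0 m/s (already m/s)
194 mph × 0.44704 → 86.7258 m/s
Total: 76 + 86.7258 = 162.726 m/s
In ft/s: 162.726 / 0.3048 = 533.878 ft/s

534 ft/s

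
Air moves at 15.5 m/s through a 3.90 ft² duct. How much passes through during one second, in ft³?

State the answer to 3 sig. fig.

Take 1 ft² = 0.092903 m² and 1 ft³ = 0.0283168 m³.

3.90 ft² × 0.092903 → 0.362322 m²
V = v × A × t = 15.5 m/s × 0.362322 m² × 1 s = 5.61599 m³
5.61599 m³ ÷ (0.0283168 m³/ft³) = 198.327 ft³

198 ft³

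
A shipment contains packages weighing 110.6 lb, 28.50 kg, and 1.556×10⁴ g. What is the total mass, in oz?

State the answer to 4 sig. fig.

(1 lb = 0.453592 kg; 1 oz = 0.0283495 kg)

3324 oz

110.6 lb × 0.453592 = 50.1673 kg
28.50 kg (already kg)
1.556×10⁴ g × 0.001 = 15.56 kg
Total: 50.1673 + 28.5 + 15.56 = 94.2273 kg
In oz: 94.2273 / 0.0283495 = 3323.77 oz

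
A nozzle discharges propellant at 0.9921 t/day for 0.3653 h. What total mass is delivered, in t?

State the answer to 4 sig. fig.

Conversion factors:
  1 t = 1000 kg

0.01510 t

0.9921 t/day → 0.0114826 kg/s
0.3653 h → 1315.08 s
m = ṁ × t = 0.0114826 × 1315.08 = 15.1005 kg
In t: 15.1005 / 1000 = 0.0151005 t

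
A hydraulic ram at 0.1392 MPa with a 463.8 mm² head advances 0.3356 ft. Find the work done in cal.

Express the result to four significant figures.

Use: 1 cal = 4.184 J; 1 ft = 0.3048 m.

0.1392 MPa → 139200 Pa
463.8 mm² → 4.638×10⁻⁴ m²
F = P × A = 139200 × 4.638×10⁻⁴ = 64.561 N
0.3356 ft → 0.102291 m
W = F × d = 64.561 × 0.102291 = 6.60401 J
In cal: 6.60401 / 4.184 = 1.5784 cal

1.578 cal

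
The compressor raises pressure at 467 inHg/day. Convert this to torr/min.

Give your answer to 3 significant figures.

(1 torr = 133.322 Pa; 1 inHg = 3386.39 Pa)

467 inHg/day × 3386.39 Pa/inHg ÷ 86400 s/day = 18.3038 Pa/s
18.3038 Pa/s ÷ 133.322 Pa/torr × 60 s/min = 8.23741 torr/min

8.24 torr/min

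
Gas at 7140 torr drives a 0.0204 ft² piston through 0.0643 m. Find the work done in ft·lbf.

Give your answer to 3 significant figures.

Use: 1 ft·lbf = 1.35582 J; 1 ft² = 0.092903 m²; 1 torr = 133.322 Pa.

85.6 ft·lbf

7140 torr → 951919 Pa
0.0204 ft² → 0.00189522 m²
F = P × A = 951919 × 0.00189522 = 1804.1 N
W = F × d = 1804.1 × 0.0643 = 116.004 J
In ft·lbf: 116.004 / 1.35582 = 85.56 ft·lbf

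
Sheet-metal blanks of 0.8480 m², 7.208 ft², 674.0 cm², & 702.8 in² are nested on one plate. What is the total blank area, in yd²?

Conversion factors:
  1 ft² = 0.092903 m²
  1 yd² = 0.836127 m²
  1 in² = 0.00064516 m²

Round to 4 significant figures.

2.438 yd²

0.8480 m² (already m²)
7.208 ft² × 0.092903 → 0.669645 m²
674.0 cm² × 0.0001 → 0.0674 m²
702.8 in² × 0.00064516 → 0.453418 m²
Combined: 0.848 + 0.669645 + 0.0674 + 0.453418 = 2.03846 m²
In yd²: 2.03846 / 0.836127 = 2.43798 yd²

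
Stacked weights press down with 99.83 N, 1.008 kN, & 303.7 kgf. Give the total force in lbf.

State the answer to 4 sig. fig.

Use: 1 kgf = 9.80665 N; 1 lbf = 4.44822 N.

99.83 N (already N)
1.008 kN × 1000 → 1008 N
303.7 kgf × 9.80665 → 2978.28 N
Total: 99.83 + 1008 + 2978.28 = 4086.11 N
In lbf: 4086.11 / 4.44822 = 918.594 lbf

918.6 lbf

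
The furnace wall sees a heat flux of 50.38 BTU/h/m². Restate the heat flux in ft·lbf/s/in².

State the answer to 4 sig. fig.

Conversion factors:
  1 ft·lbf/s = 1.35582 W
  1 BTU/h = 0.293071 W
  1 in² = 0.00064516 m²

0.007026 ft·lbf/s/in²

50.38 BTU/h/m² × 0.293071 W/BTU/h = 14.7649 W/m²
14.7649 W/m² ÷ 1.35582 W/ft·lbf/s × 0.00064516 m²/in² = 0.0070258 ft·lbf/s/in²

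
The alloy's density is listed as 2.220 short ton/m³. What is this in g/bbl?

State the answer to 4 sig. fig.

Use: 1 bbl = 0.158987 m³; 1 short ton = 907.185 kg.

2.220 short ton/m³ × 907.185 kg/short ton = 2013.95 kg/m³
2013.95 kg/m³ ÷ 0.001 kg/g × 0.158987 m³/bbl = 320192 g/bbl

3.202×10⁵ g/bbl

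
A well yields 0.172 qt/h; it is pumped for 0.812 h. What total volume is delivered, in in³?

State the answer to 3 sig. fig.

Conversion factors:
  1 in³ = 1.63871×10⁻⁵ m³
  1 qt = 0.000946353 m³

0.172 qt/h → 4.52146×10⁻⁸ m³/s
0.812 h → 2923.2 s
V = Q × t = 4.52146×10⁻⁸ × 2923.2 = 1.32171×10⁻⁴ m³
In in³: 1.32171×10⁻⁴ / 1.63871×10⁻⁵ = 8.06555 in³

8.07 in³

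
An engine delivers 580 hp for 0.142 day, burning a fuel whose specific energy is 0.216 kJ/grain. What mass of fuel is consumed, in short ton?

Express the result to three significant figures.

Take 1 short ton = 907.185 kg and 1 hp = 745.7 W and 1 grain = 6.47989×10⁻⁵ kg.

1.75 short ton

580 hp → 432506 W
0.142 day → 12268.8 s
E = P × t = 432506 × 12268.8 = 5.30633×10⁹ J
0.216 kJ/grain → 3.33339×10⁶ J/kg
m = E / e_s = 5.30633×10⁹ / 3.33339×10⁶ = 1591.87 kg
In short ton: 1591.87 / 907.185 = 1.75474 short ton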